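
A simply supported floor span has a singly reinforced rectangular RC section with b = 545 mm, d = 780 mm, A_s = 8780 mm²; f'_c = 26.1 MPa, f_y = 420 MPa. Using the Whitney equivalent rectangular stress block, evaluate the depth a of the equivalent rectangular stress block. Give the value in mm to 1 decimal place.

T = A_s f_y = 8780 × 420 = 3687600 N = 3687.6 kN.
Setting C = 0.85 f'_c a b equal to T: a = 3687600/(0.85 × 26.1 × 545) = 305.0 mm.

a ≈ 305.0 mm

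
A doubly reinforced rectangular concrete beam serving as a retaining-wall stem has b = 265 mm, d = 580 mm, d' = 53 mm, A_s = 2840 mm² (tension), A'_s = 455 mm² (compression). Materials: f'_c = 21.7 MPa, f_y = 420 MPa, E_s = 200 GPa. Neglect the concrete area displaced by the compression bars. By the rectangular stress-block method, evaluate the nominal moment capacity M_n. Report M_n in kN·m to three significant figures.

Assume both tension and compression steel yield.
Net tension couple steel: A_s − A'_s = 2385 mm².
a = (A_s − A'_s) f_y / (0.85 f'_c b) = 1001700/(0.85 × 21.7 × 265) = 204.93 mm.
c = a/β₁ = 204.93/0.85 = 241.09 mm; ε'_s = 0.003(c − d')/c = 0.0023 ≥ f_y/E_s = 0.0021, so compression steel does yield.
M_n = (A_s − A'_s) f_y (d − a/2) + A'_s f_y (d − d') = [1001700 × (580 − 102.465) + 191100 × (580 − 53)] × 10⁻⁶ = 478.35 + 100.71 = 579.06 kN·m.

M_n ≈ 579 kN·m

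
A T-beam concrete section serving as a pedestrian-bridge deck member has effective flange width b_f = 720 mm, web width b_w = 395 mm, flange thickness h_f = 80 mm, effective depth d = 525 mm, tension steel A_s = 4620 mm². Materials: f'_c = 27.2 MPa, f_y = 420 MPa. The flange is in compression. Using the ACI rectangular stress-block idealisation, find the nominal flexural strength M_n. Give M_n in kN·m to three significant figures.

Tension: T = A_s f_y = 4620 × 420 = 1940400 N.
Try a within the flange: a = T/(0.85 f'_c b_f) = 1940400/(0.85 × 27.2 × 720) = 116.57 mm.
a = 116.57 > h_f = 80 mm: the block extends into the web. Split into flange-overhang and web parts.
C_f = 0.85 f'_c (b_f − b_w) h_f = 0.85 × 27.2 × (720 − 395) × 80 = 601120 N.
Remaining web compression depth: a_w = (T − C_f)/(0.85 f'_c b_w) = (1940400 − 601120)/(0.85 × 27.2 × 395) = 146.65 mm.
M_n = C_f(d − h_f/2) + (T − C_f)(d − a_w/2) = 601120 × (525 − 40) + 1339280 × (525 − 73.325) = 291.54 + 604.92 = 896.46 × 10⁶ N·mm.
M_n = 896.46 kN·m.

M_n ≈ 896 kN·m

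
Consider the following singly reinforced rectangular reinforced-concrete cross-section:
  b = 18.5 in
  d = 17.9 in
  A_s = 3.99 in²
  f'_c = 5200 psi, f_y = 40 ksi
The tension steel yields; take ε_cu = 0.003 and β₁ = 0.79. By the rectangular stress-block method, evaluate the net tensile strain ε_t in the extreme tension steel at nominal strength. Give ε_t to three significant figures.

a = A_s f_y/(0.85 f'_c b) = 1.952 in.
β₁ = 0.79, so c = a/β₁ = 1.952/0.79 = 2.471 in.
From the linear strain diagram with ε_cu = 0.003: ε_t = 0.003 (d − c)/c = 0.003 × (17.9 − 2.471)/2.471 = 0.0187.
Since ε_t ≥ 0.005, the section is tension-controlled.

ε_t ≈ 0.0187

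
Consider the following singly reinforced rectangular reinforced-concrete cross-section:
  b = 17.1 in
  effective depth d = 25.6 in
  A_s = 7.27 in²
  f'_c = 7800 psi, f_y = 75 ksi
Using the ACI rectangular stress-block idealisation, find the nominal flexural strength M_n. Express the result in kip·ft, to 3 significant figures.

M_n ≈ 1050 kip·ft

T = A_s f_y = 7.27 × 75 = 545.25 kips.
a = T/(0.85 f'_c b) = 545.25/(0.85 × 7.8 × 17.1) = 4.809 in.
M_n = T(d − a/2) = 545.25 × (25.6 − 2.4045) = 12647.3 kip·in = 12647.3/12 = 1053.94 kip·ft.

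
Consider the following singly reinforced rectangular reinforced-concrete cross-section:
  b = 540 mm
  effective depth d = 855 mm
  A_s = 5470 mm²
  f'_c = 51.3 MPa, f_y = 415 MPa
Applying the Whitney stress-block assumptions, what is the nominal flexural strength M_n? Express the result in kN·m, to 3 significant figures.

T = A_s f_y = 5470 × 415 = 2270050 N = 2270.05 kN.
From C = T: a = T/(0.85 f'_c b) = 2270050/(0.85 × 51.3 × 540) = 96.41 mm.
M_n = T(d − a/2) = 2270.05 kN × (855 − 48.205) mm = 1831.46 kN·m.

M_n ≈ 1830 kN·m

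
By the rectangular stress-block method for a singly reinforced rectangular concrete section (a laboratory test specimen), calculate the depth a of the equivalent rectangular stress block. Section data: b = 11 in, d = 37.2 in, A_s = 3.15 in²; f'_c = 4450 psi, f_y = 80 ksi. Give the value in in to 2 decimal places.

T = A_s f_y = 3.15 × 80 = 252 kips.
a = T/(0.85 f'_c b) = 252/(0.85 × 4.45 × 11) = 6.06 in.

a ≈ 6.06 in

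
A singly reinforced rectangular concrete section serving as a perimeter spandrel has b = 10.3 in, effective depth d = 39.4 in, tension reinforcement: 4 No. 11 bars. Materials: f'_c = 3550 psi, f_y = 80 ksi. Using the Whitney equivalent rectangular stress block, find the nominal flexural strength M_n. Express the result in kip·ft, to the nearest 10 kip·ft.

A_s = 4 × 1.56 = 6.24 in².
T = A_s f_y = 6.24 × 80 = 499.2 kips.
a = T/(0.85 f'_c b) = 499.2/(0.85 × 3.55 × 10.3) = 16.062 in.
M_n = T(d − a/2) = 499.2 × (39.4 − 8.031) = 15659.4 kip·in = 15659.4/12 = 1304.95 kip·ft.

M_n ≈ 1300 kip·ft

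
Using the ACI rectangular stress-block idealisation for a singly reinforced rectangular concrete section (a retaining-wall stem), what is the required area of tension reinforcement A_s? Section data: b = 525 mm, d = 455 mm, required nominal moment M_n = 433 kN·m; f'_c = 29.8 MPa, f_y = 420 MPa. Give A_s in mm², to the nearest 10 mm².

A_s ≈ 2480 mm²

With M_n = 0.85 f'_c a b (d − a/2), solve the quadratic for a:
a = d − √(d² − 2M_n/(0.85 f'_c b)) = 455 − √(455² − 2 × 433×10⁶/(0.85 × 29.8 × 525)) = 78.30 mm.
A_s = 0.85 f'_c a b / f_y = 0.85 × 29.8 × 78.30 × 525 / 420 = 2479.2 mm².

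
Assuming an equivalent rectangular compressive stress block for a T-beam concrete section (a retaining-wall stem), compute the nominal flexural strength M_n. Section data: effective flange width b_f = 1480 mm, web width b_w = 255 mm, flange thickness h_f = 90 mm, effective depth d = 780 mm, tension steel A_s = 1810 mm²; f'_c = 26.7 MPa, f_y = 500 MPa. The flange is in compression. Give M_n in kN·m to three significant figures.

Tension: T = A_s f_y = 1810 × 500 = 905000 N.
Try a within the flange: a = T/(0.85 f'_c b_f) = 905000/(0.85 × 26.7 × 1480) = 26.94 mm.
Since a = 26.94 ≤ h_f = 90 mm, the stress block lies entirely in the flange; analyse as a rectangular beam of width b_f.
M_n = T(d − a/2) = 905000 × (780 − 13.47) = 693.71 × 10⁶ N·mm.
M_n = 693.71 kN·m.

M_n ≈ 694 kN·m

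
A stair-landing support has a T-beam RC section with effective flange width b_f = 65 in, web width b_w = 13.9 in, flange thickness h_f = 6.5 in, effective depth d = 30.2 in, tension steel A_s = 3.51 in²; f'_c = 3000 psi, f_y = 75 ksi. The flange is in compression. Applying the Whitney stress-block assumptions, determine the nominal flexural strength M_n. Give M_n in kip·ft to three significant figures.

M_n ≈ 645 kip·ft

Tension: T = A_s f_y = 3.51 × 75 = 263.25 kips.
Try a within the flange: a = T/(0.85 f'_c b_f) = 263.25/(0.85 × 3 × 65) = 1.588 in.
Since a = 1.588 ≤ h_f = 6.5 in, the stress block lies entirely in the flange; analyse as a rectangular beam of width b_f.
M_n = T(d − a/2) = 263.25 × (30.2 − 0.794) = 7741.1 kip·in.
M_n = 7741.1/12 = 645.09 kip·ft.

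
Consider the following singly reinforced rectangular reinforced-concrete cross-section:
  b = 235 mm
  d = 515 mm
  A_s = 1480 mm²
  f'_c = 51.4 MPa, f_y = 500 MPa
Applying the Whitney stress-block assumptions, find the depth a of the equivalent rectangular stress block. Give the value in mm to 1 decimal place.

T = A_s f_y = 1480 × 500 = 740000 N = 740 kN.
Setting C = 0.85 f'_c a b equal to T: a = 740000/(0.85 × 51.4 × 235) = 72.1 mm.

a ≈ 72.1 mm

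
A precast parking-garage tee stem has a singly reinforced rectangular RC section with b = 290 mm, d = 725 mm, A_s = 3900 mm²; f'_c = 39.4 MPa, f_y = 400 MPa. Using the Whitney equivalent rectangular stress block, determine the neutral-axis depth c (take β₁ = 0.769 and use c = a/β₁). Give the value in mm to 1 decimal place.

T = A_s f_y = 3900 × 400 = 1560000 N = 1560 kN.
Setting C = 0.85 f'_c a b equal to T: a = 1560000/(0.85 × 39.4 × 290) = 160.624 mm.
With β₁ = 0.769, c = a/β₁ = 160.624/0.769 = 208.9 mm.

c ≈ 208.9 mm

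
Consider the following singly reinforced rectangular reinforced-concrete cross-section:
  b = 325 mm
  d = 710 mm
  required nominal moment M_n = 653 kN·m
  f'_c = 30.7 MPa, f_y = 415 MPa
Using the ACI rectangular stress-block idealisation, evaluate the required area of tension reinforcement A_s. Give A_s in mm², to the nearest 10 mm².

A_s ≈ 2420 mm²

With M_n = 0.85 f'_c a b (d − a/2), solve the quadratic for a:
a = d − √(d² − 2M_n/(0.85 f'_c b)) = 710 − √(710² − 2 × 653×10⁶/(0.85 × 30.7 × 325)) = 118.30 mm.
A_s = 0.85 f'_c a b / f_y = 0.85 × 30.7 × 118.30 × 325 / 415 = 2417.6 mm².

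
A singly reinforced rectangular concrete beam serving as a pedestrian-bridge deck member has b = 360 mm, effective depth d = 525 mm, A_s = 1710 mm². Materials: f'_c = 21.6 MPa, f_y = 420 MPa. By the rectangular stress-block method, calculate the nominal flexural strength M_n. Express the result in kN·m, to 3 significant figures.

M_n ≈ 338 kN·m

T = A_s f_y = 1710 × 420 = 718200 N = 718.2 kN.
From C = T: a = T/(0.85 f'_c b) = 718200/(0.85 × 21.6 × 360) = 108.66 mm.
M_n = T(d − a/2) = 718.2 kN × (525 − 54.33) mm = 338.04 kN·m.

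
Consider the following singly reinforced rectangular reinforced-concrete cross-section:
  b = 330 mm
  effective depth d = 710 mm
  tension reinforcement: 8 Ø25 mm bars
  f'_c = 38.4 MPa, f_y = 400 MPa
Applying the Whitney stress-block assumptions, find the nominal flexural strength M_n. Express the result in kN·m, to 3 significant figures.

M_n ≈ 1000 kN·m

A_s = 8 × 491 = 3928 mm².
T = A_s f_y = 3928 × 400 = 1571200 N = 1571.2 kN.
From C = T: a = T/(0.85 f'_c b) = 1571200/(0.85 × 38.4 × 330) = 145.87 mm.
M_n = T(d − a/2) = 1571.2 kN × (710 − 72.935) mm = 1000.96 kN·m.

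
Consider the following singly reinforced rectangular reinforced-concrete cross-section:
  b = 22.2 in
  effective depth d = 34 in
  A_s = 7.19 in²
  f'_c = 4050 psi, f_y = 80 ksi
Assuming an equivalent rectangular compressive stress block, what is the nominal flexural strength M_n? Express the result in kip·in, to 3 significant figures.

T = A_s f_y = 7.19 × 80 = 575.2 kips.
a = T/(0.85 f'_c b) = 575.2/(0.85 × 4.05 × 22.2) = 7.526 in.
M_n = T(d − a/2) = 575.2 × (34 − 3.763) = 17392.3 kip·in.

M_n ≈ 17400 kip·in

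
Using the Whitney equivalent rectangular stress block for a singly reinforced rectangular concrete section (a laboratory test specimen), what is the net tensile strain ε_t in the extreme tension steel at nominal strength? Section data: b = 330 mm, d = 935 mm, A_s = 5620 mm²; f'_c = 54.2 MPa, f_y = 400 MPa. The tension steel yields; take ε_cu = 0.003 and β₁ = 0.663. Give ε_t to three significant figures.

ε_t ≈ 0.00958

a = A_s f_y/(0.85 f'_c b) = 147.86 mm.
β₁ = 0.663, so c = a/β₁ = 147.86/0.663 = 223.02 mm.
From the linear strain diagram with ε_cu = 0.003: ε_t = 0.003 (d − c)/c = 0.003 × (935 − 223.02)/223.02 = 0.00958.
Since ε_t ≥ 0.005, the section is tension-controlled.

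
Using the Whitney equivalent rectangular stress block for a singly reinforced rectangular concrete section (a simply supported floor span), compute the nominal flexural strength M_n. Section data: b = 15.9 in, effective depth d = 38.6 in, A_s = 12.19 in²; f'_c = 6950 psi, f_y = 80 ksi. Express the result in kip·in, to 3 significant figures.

M_n ≈ 32600 kip·in

T = A_s f_y = 12.19 × 80 = 975.2 kips.
a = T/(0.85 f'_c b) = 975.2/(0.85 × 6.95 × 15.9) = 10.382 in.
M_n = T(d − a/2) = 975.2 × (38.6 − 5.191) = 32580.5 kip·in.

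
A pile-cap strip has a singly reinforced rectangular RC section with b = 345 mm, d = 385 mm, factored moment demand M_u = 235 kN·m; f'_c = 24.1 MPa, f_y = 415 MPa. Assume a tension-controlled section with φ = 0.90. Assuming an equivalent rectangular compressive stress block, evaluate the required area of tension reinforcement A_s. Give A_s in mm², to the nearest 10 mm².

M_n = M_u/φ = 235/0.90 = 261.111 kN·m.
With M_n = 0.85 f'_c a b (d − a/2), solve the quadratic for a:
a = d − √(d² − 2M_n/(0.85 f'_c b)) = 385 − √(385² − 2 × 261.111×10⁶/(0.85 × 24.1 × 345)) = 112.36 mm.
A_s = 0.85 f'_c a b / f_y = 0.85 × 24.1 × 112.36 × 345 / 415 = 1913.5 mm².

A_s ≈ 1910 mm²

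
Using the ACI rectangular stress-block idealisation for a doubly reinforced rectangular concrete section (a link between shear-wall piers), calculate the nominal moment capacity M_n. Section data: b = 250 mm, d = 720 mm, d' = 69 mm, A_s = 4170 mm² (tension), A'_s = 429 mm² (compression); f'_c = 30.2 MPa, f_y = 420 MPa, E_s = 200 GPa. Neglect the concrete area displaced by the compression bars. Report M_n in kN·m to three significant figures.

Assume both tension and compression steel yield.
Net tension couple steel: A_s − A'_s = 3741 mm².
a = (A_s − A'_s) f_y / (0.85 f'_c b) = 1571220/(0.85 × 30.2 × 250) = 244.83 mm.
c = a/β₁ = 244.83/0.834 = 293.56 mm; ε'_s = 0.003(c − d')/c = 0.0023 ≥ f_y/E_s = 0.0021, so compression steel does yield.
M_n = (A_s − A'_s) f_y (d − a/2) + A'_s f_y (d − d') = [1571220 × (720 − 122.415) + 180180 × (720 − 69)] × 10⁻⁶ = 938.94 + 117.30 = 1056.24 kN·m.

M_n ≈ 1060 kN·m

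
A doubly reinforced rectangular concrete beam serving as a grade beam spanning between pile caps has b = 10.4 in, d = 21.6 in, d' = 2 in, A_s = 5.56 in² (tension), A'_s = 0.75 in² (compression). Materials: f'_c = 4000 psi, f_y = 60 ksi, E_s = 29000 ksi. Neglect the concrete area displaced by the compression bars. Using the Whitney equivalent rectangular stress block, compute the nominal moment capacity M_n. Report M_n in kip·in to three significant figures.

Assume both steels yield.
a = (A_s − A'_s) f_y/(0.85 f'_c b) = (5.56 − 0.75) × 60/(0.85 × 4 × 10.4) = 8.162 in.
c = a/β₁ = 8.162/0.85 = 9.602 in; ε'_s = 0.003(c − d')/c = 0.0024 ≥ ε_y = 0.0021, so the compression steel yields.
M_n = (A_s − A'_s) f_y (d − a/2) + A'_s f_y (d − d') = 288.6 × (21.6 − 4.081) + 45 × (21.6 − 2) = 5056.0 + 882.0 = 5938.0 kip·in.

M_n ≈ 5940 kip·in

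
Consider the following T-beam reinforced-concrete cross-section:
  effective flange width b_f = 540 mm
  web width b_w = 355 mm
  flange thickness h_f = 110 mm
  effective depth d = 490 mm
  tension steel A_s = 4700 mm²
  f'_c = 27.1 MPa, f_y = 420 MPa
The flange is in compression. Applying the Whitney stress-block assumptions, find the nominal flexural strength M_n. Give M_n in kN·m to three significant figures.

Tension: T = A_s f_y = 4700 × 420 = 1974000 N.
Try a within the flange: a = T/(0.85 f'_c b_f) = 1974000/(0.85 × 27.1 × 540) = 158.70 mm.
a = 158.70 > h_f = 110 mm: the block extends into the web. Split into flange-overhang and web parts.
C_f = 0.85 f'_c (b_f − b_w) h_f = 0.85 × 27.1 × (540 − 355) × 110 = 468762 N.
Remaining web compression depth: a_w = (T − C_f)/(0.85 f'_c b_w) = (1974000 − 468762)/(0.85 × 27.1 × 355) = 184.07 mm.
M_n = C_f(d − h_f/2) + (T − C_f)(d − a_w/2) = 468762 × (490 − 55) + 1505238 × (490 − 92.035) = 203.91 + 599.03 = 802.94 × 10⁶ N·mm.
M_n = 802.94 kN·m.

M_n ≈ 803 kN·m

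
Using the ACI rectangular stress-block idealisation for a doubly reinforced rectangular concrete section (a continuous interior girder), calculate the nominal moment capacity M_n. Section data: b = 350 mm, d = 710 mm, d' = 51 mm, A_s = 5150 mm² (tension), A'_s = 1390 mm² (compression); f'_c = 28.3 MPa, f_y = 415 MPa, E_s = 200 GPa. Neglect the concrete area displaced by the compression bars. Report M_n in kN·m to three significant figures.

M_n ≈ 1340 kN·m

Assume both tension and compression steel yield.
Net tension couple steel: A_s − A'_s = 3760 mm².
a = (A_s − A'_s) f_y / (0.85 f'_c b) = 1560400/(0.85 × 28.3 × 350) = 185.34 mm.
c = a/β₁ = 185.34/0.848 = 218.56 mm; ε'_s = 0.003(c − d')/c = 0.0023 ≥ f_y/E_s = 0.0021, so compression steel does yield.
M_n = (A_s − A'_s) f_y (d − a/2) + A'_s f_y (d − d') = [1560400 × (710 − 92.67) + 576850 × (710 − 51)] × 10⁻⁶ = 963.28 + 380.14 = 1343.42 kN·m.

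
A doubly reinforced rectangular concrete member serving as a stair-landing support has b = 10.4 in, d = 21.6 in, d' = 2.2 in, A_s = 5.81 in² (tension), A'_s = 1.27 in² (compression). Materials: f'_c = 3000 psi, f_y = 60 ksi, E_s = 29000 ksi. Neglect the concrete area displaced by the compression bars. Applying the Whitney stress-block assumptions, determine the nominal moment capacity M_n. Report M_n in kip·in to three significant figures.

M_n ≈ 5960 kip·in

Assume both steels yield.
a = (A_s − A'_s) f_y/(0.85 f'_c b) = (5.81 − 1.27) × 60/(0.85 × 3 × 10.4) = 10.271 in.
c = a/β₁ = 10.271/0.85 = 12.084 in; ε'_s = 0.003(c − d')/c = 0.0025 ≥ ε_y = 0.0021, so the compression steel yields.
M_n = (A_s − A'_s) f_y (d − a/2) + A'_s f_y (d − d') = 272.4 × (21.6 − 5.1355) + 76.2 × (21.6 − 2.2) = 4484.9 + 1478.3 = 5963.2 kip·in.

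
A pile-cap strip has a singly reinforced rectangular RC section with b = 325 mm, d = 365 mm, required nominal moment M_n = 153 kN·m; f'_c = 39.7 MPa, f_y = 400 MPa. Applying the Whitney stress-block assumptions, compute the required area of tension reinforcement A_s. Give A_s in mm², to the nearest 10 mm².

With M_n = 0.85 f'_c a b (d − a/2), solve the quadratic for a:
a = d − √(d² − 2M_n/(0.85 f'_c b)) = 365 − √(365² − 2 × 153×10⁶/(0.85 × 39.7 × 325)) = 40.46 mm.
A_s = 0.85 f'_c a b / f_y = 0.85 × 39.7 × 40.46 × 325 / 400 = 1109.3 mm².

A_s ≈ 1110 mm²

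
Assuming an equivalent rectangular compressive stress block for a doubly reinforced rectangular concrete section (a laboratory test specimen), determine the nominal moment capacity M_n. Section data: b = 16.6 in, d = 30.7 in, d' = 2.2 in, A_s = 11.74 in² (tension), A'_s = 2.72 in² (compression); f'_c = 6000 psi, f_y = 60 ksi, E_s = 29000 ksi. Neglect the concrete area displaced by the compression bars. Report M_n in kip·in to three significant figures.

M_n ≈ 19500 kip·in

Assume both steels yield.
a = (A_s − A'_s) f_y/(0.85 f'_c b) = (11.74 − 2.72) × 60/(0.85 × 6 × 16.6) = 6.393 in.
c = a/β₁ = 6.393/0.75 = 8.524 in; ε'_s = 0.003(c − d')/c = 0.0022 ≥ ε_y = 0.0021, so the compression steel yields.
M_n = (A_s − A'_s) f_y (d − a/2) + A'_s f_y (d − d') = 541.2 × (30.7 − 3.1965) + 163.2 × (30.7 − 2.2) = 14884.9 + 4651.2 = 19536.1 kip·in.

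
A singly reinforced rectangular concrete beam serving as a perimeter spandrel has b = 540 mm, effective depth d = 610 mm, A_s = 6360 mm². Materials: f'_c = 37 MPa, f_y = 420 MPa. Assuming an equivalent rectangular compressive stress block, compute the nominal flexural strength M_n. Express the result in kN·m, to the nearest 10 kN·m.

T = A_s f_y = 6360 × 420 = 2671200 N = 2671.2 kN.
From C = T: a = T/(0.85 f'_c b) = 2671200/(0.85 × 37 × 540) = 157.29 mm.
M_n = T(d − a/2) = 2671.2 kN × (610 − 78.645) mm = 1419.36 kN·m.

M_n ≈ 1420 kN·m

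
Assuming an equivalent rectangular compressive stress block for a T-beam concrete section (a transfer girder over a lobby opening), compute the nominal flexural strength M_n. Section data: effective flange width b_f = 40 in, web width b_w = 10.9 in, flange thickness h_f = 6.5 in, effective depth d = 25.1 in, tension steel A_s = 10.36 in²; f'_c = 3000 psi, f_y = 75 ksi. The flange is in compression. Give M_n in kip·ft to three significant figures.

M_n ≈ 1360 kip·ft

Tension: T = A_s f_y = 10.36 × 75 = 777 kips.
Try a within the flange: a = T/(0.85 f'_c b_f) = 777/(0.85 × 3 × 40) = 7.618 in.
a = 7.618 > h_f = 6.5 in: the block extends into the web. Split into flange-overhang and web parts.
C_f = 0.85 f'_c (b_f − b_w) h_f = 0.85 × 3 × (40 − 10.9) × 6.5 = 482.3 kips.
Remaining web compression depth: a_w = (T − C_f)/(0.85 f'_c b_w) = (777 − 482.3)/(0.85 × 3 × 10.9) = 10.603 in.
M_n = C_f(d − h_f/2) + (T − C_f)(d − a_w/2) = 482.3 × (25.1 − 3.25) + 294.7 × (25.1 − 5.3015) = 10538.3 + 5834.6 = 16372.9 kip·in.
M_n = 16372.9/12 = 1364.41 kip·ft.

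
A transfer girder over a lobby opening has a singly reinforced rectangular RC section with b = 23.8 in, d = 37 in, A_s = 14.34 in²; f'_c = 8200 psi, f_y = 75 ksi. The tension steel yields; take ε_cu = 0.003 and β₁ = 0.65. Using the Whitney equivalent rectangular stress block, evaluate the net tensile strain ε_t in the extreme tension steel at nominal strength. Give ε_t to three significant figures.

ε_t ≈ 0.00813

a = A_s f_y/(0.85 f'_c b) = 6.483 in.
β₁ = 0.65, so c = a/β₁ = 6.483/0.65 = 9.974 in.
From the linear strain diagram with ε_cu = 0.003: ε_t = 0.003 (d − c)/c = 0.003 × (37 − 9.974)/9.974 = 0.00813.
Since ε_t ≥ 0.005, the section is tension-controlled.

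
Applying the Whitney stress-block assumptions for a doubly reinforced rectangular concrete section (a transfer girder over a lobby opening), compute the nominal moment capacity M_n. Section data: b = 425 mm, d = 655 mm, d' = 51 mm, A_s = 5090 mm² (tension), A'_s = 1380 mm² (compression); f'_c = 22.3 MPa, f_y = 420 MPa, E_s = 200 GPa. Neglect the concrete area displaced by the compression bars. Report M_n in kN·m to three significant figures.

M_n ≈ 1220 kN·m

Assume both tension and compression steel yield.
Net tension couple steel: A_s − A'_s = 3710 mm².
a = (A_s − A'_s) f_y / (0.85 f'_c b) = 1558200/(0.85 × 22.3 × 425) = 193.42 mm.
c = a/β₁ = 193.42/0.85 = 227.55 mm; ε'_s = 0.003(c − d')/c = 0.0023 ≥ f_y/E_s = 0.0021, so compression steel does yield.
M_n = (A_s − A'_s) f_y (d − a/2) + A'_s f_y (d − d') = [1558200 × (655 − 96.71) + 579600 × (655 − 51)] × 10⁻⁶ = 869.93 + 350.08 = 1220.01 kN·m.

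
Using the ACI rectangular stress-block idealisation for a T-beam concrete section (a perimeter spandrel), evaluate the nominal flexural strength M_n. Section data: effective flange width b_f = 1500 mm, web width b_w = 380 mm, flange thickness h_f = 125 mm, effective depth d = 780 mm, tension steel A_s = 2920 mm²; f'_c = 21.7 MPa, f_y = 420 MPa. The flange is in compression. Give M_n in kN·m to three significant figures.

Tension: T = A_s f_y = 2920 × 420 = 1226400 N.
Try a within the flange: a = T/(0.85 f'_c b_f) = 1226400/(0.85 × 21.7 × 1500) = 44.33 mm.
Since a = 44.33 ≤ h_f = 125 mm, the stress block lies entirely in the flange; analyse as a rectangular beam of width b_f.
M_n = T(d − a/2) = 1226400 × (780 − 22.165) = 929.41 × 10⁶ N·mm.
M_n = 929.41 kN·m.

M_n ≈ 929 kN·m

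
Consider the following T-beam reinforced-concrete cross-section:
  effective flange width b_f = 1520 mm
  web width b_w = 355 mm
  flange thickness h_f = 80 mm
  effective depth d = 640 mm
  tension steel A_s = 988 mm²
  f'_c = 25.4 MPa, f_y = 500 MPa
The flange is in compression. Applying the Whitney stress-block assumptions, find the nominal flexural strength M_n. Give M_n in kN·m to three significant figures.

Tension: T = A_s f_y = 988 × 500 = 494000 N.
Try a within the flange: a = T/(0.85 f'_c b_f) = 494000/(0.85 × 25.4 × 1520) = 15.05 mm.
Since a = 15.05 ≤ h_f = 80 mm, the stress block lies entirely in the flange; analyse as a rectangular beam of width b_f.
M_n = T(d − a/2) = 494000 × (640 − 7.525) = 312.44 × 10⁶ N·mm.
M_n = 312.44 kN·m.

M_n ≈ 312 kN·m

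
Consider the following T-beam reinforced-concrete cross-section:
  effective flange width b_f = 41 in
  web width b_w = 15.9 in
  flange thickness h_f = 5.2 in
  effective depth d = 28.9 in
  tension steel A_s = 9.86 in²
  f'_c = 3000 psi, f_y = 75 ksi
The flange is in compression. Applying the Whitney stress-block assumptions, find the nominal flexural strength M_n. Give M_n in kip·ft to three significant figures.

Tension: T = A_s f_y = 9.86 × 75 = 739.5 kips.
Try a within the flange: a = T/(0.85 f'_c b_f) = 739.5/(0.85 × 3 × 41) = 7.073 in.
a = 7.073 > h_f = 5.2 in: the block extends into the web. Split into flange-overhang and web parts.
C_f = 0.85 f'_c (b_f − b_w) h_f = 0.85 × 3 × (41 − 15.9) × 5.2 = 332.8 kips.
Remaining web compression depth: a_w = (T − C_f)/(0.85 f'_c b_w) = (739.5 − 332.8)/(0.85 × 3 × 15.9) = 10.031 in.
M_n = C_f(d − h_f/2) + (T − C_f)(d − a_w/2) = 332.8 × (28.9 − 2.6) + 406.7 × (28.9 − 5.0155) = 8752.6 + 9713.8 = 18466.4 kip·in.
M_n = 18466.4/12 = 1538.87 kip·ft.

M_n ≈ 1540 kip·ft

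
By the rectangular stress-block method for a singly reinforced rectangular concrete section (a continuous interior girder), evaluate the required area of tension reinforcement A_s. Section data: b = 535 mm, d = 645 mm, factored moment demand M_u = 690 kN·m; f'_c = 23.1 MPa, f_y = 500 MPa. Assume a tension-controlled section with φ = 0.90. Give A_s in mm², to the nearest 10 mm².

M_n = M_u/φ = 690/0.90 = 766.667 kN·m.
With M_n = 0.85 f'_c a b (d − a/2), solve the quadratic for a:
a = d − √(d² − 2M_n/(0.85 f'_c b)) = 645 − √(645² − 2 × 766.667×10⁶/(0.85 × 23.1 × 535)) = 125.33 mm.
A_s = 0.85 f'_c a b / f_y = 0.85 × 23.1 × 125.33 × 535 / 500 = 2633.1 mm².

A_s ≈ 2630 mm²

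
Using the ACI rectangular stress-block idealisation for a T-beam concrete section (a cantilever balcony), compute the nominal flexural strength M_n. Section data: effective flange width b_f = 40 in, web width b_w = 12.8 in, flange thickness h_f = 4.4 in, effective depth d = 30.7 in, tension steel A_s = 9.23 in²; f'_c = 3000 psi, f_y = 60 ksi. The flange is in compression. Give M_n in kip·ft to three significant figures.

Tension: T = A_s f_y = 9.23 × 60 = 553.8 kips.
Try a within the flange: a = T/(0.85 f'_c b_f) = 553.8/(0.85 × 3 × 40) = 5.429 in.
a = 5.429 > h_f = 4.4 in: the block extends into the web. Split into flange-overhang and web parts.
C_f = 0.85 f'_c (b_f − b_w) h_f = 0.85 × 3 × (40 − 12.8) × 4.4 = 305.2 kips.
Remaining web compression depth: a_w = (T − C_f)/(0.85 f'_c b_w) = (553.8 − 305.2)/(0.85 × 3 × 12.8) = 7.616 in.
M_n = C_f(d − h_f/2) + (T − C_f)(d − a_w/2) = 305.2 × (30.7 − 2.2) + 248.6 × (30.7 − 3.808) = 8698.2 + 6685.4 = 15383.6 kip·in.
M_n = 15383.6/12 = 1281.97 kip·ft.

M_n ≈ 1280 kip·ft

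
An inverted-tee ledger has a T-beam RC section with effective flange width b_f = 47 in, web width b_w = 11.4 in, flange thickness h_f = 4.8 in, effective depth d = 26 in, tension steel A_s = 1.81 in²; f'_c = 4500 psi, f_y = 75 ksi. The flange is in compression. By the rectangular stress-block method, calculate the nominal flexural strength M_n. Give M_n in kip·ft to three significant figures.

M_n ≈ 290 kip·ft

Tension: T = A_s f_y = 1.81 × 75 = 135.75 kips.
Try a within the flange: a = T/(0.85 f'_c b_f) = 135.75/(0.85 × 4.5 × 47) = 0.755 in.
Since a = 0.755 ≤ h_f = 4.8 in, the stress block lies entirely in the flange; analyse as a rectangular beam of width b_f.
M_n = T(d − a/2) = 135.75 × (26 − 0.3775) = 3478.3 kip·in.
M_n = 3478.3/12 = 289.86 kip·ft.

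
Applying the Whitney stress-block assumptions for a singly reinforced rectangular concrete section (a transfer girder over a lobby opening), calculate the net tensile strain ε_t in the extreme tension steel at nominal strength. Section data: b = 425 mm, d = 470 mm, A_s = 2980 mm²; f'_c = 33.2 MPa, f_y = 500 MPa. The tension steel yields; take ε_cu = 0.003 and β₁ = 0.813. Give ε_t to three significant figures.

ε_t ≈ 0.00623

a = A_s f_y/(0.85 f'_c b) = 124.23 mm.
β₁ = 0.813, so c = a/β₁ = 124.23/0.813 = 152.80 mm.
From the linear strain diagram with ε_cu = 0.003: ε_t = 0.003 (d − c)/c = 0.003 × (470 − 152.80)/152.80 = 0.00623.
Since ε_t ≥ 0.005, the section is tension-controlled.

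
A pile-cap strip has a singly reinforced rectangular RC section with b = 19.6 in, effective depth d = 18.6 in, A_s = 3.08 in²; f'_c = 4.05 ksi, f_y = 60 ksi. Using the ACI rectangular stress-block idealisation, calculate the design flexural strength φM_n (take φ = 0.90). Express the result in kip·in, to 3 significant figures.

T = A_s f_y = 3.08 × 60 = 184.8 kips.
a = T/(0.85 f'_c b) = 184.8/(0.85 × 4.05 × 19.6) = 2.739 in.
M_n = T(d − a/2) = 184.8 × (18.6 − 1.3695) = 3184.2 kip·in.
φM_n = 0.90 × 3184.2 = 2865.8 kip·in.

φM_n ≈ 2870 kip·in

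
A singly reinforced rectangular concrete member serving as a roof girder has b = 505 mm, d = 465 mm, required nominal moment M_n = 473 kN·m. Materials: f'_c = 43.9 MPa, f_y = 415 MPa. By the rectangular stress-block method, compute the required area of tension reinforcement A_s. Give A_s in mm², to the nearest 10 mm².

A_s ≈ 2610 mm²

With M_n = 0.85 f'_c a b (d − a/2), solve the quadratic for a:
a = d − √(d² − 2M_n/(0.85 f'_c b)) = 465 − √(465² − 2 × 473×10⁶/(0.85 × 43.9 × 505)) = 57.54 mm.
A_s = 0.85 f'_c a b / f_y = 0.85 × 43.9 × 57.54 × 505 / 415 = 2612.7 mm².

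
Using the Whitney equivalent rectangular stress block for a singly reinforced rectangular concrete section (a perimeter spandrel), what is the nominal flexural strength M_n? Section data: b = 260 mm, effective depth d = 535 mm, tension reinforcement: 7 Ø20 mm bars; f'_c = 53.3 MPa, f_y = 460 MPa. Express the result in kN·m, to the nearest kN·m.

M_n ≈ 498 kN·m

A_s = 7 × 314 = 2198 mm².
T = A_s f_y = 2198 × 460 = 1011080 N = 1011.08 kN.
From C = T: a = T/(0.85 f'_c b) = 1011080/(0.85 × 53.3 × 260) = 85.84 mm.
M_n = T(d − a/2) = 1011.08 kN × (535 − 42.92) mm = 497.53 kN·m.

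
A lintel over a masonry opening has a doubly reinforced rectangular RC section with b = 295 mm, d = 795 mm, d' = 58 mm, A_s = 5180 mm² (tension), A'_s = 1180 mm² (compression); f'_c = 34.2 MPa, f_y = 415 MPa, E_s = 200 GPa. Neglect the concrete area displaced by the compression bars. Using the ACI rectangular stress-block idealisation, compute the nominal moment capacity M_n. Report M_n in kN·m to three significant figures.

Assume both tension and compression steel yield.
Net tension couple steel: A_s − A'_s = 4000 mm².
a = (A_s − A'_s) f_y / (0.85 f'_c b) = 1660000/(0.85 × 34.2 × 295) = 193.57 mm.
c = a/β₁ = 193.57/0.806 = 240.16 mm; ε'_s = 0.003(c − d')/c = 0.0023 ≥ f_y/E_s = 0.0021, so compression steel does yield.
M_n = (A_s − A'_s) f_y (d − a/2) + A'_s f_y (d − d') = [1660000 × (795 − 96.785) + 489700 × (795 − 58)] × 10⁻⁶ = 1159.04 + 360.91 = 1519.95 kN·m.

M_n ≈ 1520 kN·m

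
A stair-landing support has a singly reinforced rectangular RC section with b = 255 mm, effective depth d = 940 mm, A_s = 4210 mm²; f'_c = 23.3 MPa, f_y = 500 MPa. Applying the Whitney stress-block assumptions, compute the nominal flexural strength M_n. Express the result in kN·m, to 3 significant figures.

M_n ≈ 1540 kN·m

T = A_s f_y = 4210 × 500 = 2105000 N = 2105 kN.
From C = T: a = T/(0.85 f'_c b) = 2105000/(0.85 × 23.3 × 255) = 416.81 mm.
M_n = T(d − a/2) = 2105 kN × (940 − 208.405) mm = 1540.01 kN·m.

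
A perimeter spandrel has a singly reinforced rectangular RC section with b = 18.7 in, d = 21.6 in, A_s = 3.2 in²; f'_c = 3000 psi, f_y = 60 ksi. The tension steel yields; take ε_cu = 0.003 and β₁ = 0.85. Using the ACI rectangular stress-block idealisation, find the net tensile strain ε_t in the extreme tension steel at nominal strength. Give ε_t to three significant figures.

ε_t ≈ 0.0107

a = A_s f_y/(0.85 f'_c b) = 4.026 in.
β₁ = 0.85, so c = a/β₁ = 4.026/0.85 = 4.736 in.
From the linear strain diagram with ε_cu = 0.003: ε_t = 0.003 (d − c)/c = 0.003 × (21.6 − 4.736)/4.736 = 0.0107.
Since ε_t ≥ 0.005, the section is tension-controlled.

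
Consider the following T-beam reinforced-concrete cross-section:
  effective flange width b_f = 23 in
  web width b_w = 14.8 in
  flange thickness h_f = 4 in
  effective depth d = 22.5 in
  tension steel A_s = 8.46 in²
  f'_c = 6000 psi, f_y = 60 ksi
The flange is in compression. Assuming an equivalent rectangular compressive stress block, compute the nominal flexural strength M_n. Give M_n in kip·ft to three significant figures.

M_n ≈ 860 kip·ft

Tension: T = A_s f_y = 8.46 × 60 = 507.6 kips.
Try a within the flange: a = T/(0.85 f'_c b_f) = 507.6/(0.85 × 6 × 23) = 4.327 in.
a = 4.327 > h_f = 4 in: the block extends into the web. Split into flange-overhang and web parts.
C_f = 0.85 f'_c (b_f − b_w) h_f = 0.85 × 6 × (23 − 14.8) × 4 = 167.3 kips.
Remaining web compression depth: a_w = (T − C_f)/(0.85 f'_c b_w) = (507.6 − 167.3)/(0.85 × 6 × 14.8) = 4.508 in.
M_n = C_f(d − h_f/2) + (T − C_f)(d − a_w/2) = 167.3 × (22.5 − 2) + 340.3 × (22.5 − 2.254) = 3429.7 + 6889.7 = 10319.4 kip·in.
M_n = 10319.4/12 = 859.95 kip·ft.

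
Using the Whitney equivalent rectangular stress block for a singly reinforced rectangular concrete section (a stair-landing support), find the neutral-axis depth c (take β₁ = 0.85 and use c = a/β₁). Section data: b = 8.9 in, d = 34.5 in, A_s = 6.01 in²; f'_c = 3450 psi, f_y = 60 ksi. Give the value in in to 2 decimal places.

T = A_s f_y = 6.01 × 60 = 360.6 kips.
a = T/(0.85 f'_c b) = 360.6/(0.85 × 3.45 × 8.9) = 13.8165 in.
With β₁ = 0.85, c = a/β₁ = 13.8165/0.85 = 16.25 in.

c ≈ 16.25 in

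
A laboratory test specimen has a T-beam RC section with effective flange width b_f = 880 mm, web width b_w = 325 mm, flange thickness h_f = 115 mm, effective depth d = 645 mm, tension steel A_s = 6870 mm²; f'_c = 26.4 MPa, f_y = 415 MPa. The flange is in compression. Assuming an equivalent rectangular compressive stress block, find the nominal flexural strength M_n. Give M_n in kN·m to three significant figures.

Tension: T = A_s f_y = 6870 × 415 = 2851050 N.
Try a within the flange: a = T/(0.85 f'_c b_f) = 2851050/(0.85 × 26.4 × 880) = 144.38 mm.
a = 144.38 > h_f = 115 mm: the block extends into the web. Split into flange-overhang and web parts.
C_f = 0.85 f'_c (b_f − b_w) h_f = 0.85 × 26.4 × (880 − 325) × 115 = 1432233 N.
Remaining web compression depth: a_w = (T − C_f)/(0.85 f'_c b_w) = (2851050 − 1432233)/(0.85 × 26.4 × 325) = 194.55 mm.
M_n = C_f(d − h_f/2) + (T − C_f)(d − a_w/2) = 1432233 × (645 − 57.5) + 1418817 × (645 − 97.275) = 841.44 + 777.12 = 1618.56 × 10⁶ N·mm.
M_n = 1618.56 kN·m.

M_n ≈ 1620 kN·m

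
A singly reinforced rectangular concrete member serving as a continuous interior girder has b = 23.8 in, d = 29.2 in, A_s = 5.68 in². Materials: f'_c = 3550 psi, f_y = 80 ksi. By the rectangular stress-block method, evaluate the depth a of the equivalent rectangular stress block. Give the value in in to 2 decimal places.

a ≈ 6.33 in

T = A_s f_y = 5.68 × 80 = 454.4 kips.
a = T/(0.85 f'_c b) = 454.4/(0.85 × 3.55 × 23.8) = 6.33 in.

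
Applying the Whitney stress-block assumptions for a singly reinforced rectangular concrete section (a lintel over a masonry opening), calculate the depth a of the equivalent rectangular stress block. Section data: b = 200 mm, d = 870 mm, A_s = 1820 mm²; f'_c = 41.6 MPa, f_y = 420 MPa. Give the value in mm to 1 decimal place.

T = A_s f_y = 1820 × 420 = 764400 N = 764.4 kN.
Setting C = 0.85 f'_c a b equal to T: a = 764400/(0.85 × 41.6 × 200) = 108.1 mm.

a ≈ 108.1 mm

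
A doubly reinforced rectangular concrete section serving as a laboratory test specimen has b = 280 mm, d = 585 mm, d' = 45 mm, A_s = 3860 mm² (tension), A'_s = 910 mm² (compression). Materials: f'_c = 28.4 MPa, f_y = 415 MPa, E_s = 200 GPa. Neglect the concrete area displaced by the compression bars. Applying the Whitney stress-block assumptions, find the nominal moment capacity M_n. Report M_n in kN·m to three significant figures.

M_n ≈ 809 kN·m

Assume both tension and compression steel yield.
Net tension couple steel: A_s − A'_s = 2950 mm².
a = (A_s − A'_s) f_y / (0.85 f'_c b) = 1224250/(0.85 × 28.4 × 280) = 181.12 mm.
c = a/β₁ = 181.12/0.847 = 213.84 mm; ε'_s = 0.003(c − d')/c = 0.0024 ≥ f_y/E_s = 0.0021, so compression steel does yield.
M_n = (A_s − A'_s) f_y (d − a/2) + A'_s f_y (d − d') = [1224250 × (585 − 90.56) + 377650 × (585 − 45)] × 10⁻⁶ = 605.32 + 203.93 = 809.25 kN·m.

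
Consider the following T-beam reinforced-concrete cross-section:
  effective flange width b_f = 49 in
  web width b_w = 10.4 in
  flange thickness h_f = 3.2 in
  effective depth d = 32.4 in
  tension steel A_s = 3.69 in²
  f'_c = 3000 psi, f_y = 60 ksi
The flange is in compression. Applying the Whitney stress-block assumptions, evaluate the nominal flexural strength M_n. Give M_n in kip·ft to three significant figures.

Tension: T = A_s f_y = 3.69 × 60 = 221.4 kips.
Try a within the flange: a = T/(0.85 f'_c b_f) = 221.4/(0.85 × 3 × 49) = 1.772 in.
Since a = 1.772 ≤ h_f = 3.2 in, the stress block lies entirely in the flange; analyse as a rectangular beam of width b_f.
M_n = T(d − a/2) = 221.4 × (32.4 − 0.886) = 6977.2 kip·in.
M_n = 6977.2/12 = 581.43 kip·ft.

M_n ≈ 581 kip·ft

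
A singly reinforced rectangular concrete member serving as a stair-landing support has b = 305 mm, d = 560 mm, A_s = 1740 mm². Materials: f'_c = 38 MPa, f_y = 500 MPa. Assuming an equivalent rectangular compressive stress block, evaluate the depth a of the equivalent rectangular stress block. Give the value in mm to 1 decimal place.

a ≈ 88.3 mm

T = A_s f_y = 1740 × 500 = 870000 N = 870 kN.
Setting C = 0.85 f'_c a b equal to T: a = 870000/(0.85 × 38 × 305) = 88.3 mm.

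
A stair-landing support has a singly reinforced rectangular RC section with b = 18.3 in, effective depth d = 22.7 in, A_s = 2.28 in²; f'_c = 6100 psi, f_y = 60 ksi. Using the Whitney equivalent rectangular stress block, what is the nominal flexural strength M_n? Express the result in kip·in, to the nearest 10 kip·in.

T = A_s f_y = 2.28 × 60 = 136.8 kips.
a = T/(0.85 f'_c b) = 136.8/(0.85 × 6.1 × 18.3) = 1.442 in.
M_n = T(d − a/2) = 136.8 × (22.7 − 0.721) = 3006.7 kip·in.

M_n ≈ 3010 kip·in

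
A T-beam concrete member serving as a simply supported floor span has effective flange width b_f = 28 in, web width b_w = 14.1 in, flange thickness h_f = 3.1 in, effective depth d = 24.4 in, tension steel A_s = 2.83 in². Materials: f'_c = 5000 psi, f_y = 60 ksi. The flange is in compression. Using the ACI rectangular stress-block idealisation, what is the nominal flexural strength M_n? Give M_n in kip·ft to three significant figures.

M_n ≈ 335 kip·ft

Tension: T = A_s f_y = 2.83 × 60 = 169.8 kips.
Try a within the flange: a = T/(0.85 f'_c b_f) = 169.8/(0.85 × 5 × 28) = 1.427 in.
Since a = 1.427 ≤ h_f = 3.1 in, the stress block lies entirely in the flange; analyse as a rectangular beam of width b_f.
M_n = T(d − a/2) = 169.8 × (24.4 − 0.7135) = 4022.0 kip·in.
M_n = 4022.0/12 = 335.17 kip·ft.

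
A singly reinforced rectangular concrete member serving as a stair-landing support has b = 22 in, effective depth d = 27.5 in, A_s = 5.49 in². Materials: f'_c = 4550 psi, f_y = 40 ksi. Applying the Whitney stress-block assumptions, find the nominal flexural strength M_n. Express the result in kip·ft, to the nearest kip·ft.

T = A_s f_y = 5.49 × 40 = 219.6 kips.
a = T/(0.85 f'_c b) = 219.6/(0.85 × 4.55 × 22) = 2.581 in.
M_n = T(d − a/2) = 219.6 × (27.5 − 1.2905) = 5755.6 kip·in = 5755.6/12 = 479.63 kip·ft.

M_n ≈ 480 kip·ft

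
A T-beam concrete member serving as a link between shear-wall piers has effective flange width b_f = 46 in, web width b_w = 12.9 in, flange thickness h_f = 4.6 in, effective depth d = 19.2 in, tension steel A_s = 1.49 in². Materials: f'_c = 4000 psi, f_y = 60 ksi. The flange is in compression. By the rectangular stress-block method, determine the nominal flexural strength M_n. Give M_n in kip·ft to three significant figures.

Tension: T = A_s f_y = 1.49 × 60 = 89.4 kips.
Try a within the flange: a = T/(0.85 f'_c b_f) = 89.4/(0.85 × 4 × 46) = 0.572 in.
Since a = 0.572 ≤ h_f = 4.6 in, the stress block lies entirely in the flange; analyse as a rectangular beam of width b_f.
M_n = T(d − a/2) = 89.4 × (19.2 − 0.286) = 1690.9 kip·in.
M_n = 1690.9/12 = 140.91 kip·ft.

M_n ≈ 141 kip·ft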